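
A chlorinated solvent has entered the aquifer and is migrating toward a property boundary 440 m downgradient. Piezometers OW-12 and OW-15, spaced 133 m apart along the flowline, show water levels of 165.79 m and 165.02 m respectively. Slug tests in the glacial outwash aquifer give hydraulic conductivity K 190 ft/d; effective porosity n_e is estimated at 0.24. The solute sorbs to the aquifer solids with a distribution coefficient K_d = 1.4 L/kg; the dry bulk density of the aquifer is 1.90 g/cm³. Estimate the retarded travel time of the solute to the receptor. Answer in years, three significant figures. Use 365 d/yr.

10.4 years

Hydraulic gradient i = (165.79 − 165.02) / 133 = 0.77 / 133 = 0.005789
K = 190 ft/d × 0.3048 = 57.91 m/d
Darcy flux q = K·i = 57.91 × 0.005789 = 0.3353 m/d
v = Ki/n = 57.91·0.005789/0.24 = 1.397 m/d
Retardation R = 1 + ρ_b·K_d/n = 1 + 1.90×1.4/0.24 = 12.08
Contaminant velocity v_c = v/R = 1.397/12.08 = 0.1156 m/d
t = L/v_c = 440/0.1156 = 3806 d
   = 3806/365 = 10.4 yr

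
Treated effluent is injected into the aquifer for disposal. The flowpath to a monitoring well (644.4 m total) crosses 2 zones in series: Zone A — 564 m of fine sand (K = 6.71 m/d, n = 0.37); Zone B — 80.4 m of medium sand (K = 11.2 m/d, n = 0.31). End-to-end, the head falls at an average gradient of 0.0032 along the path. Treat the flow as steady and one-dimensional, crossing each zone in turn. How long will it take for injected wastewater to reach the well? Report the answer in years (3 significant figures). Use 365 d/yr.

28.3 years

Continuity: the same q passes through each zone, so ΔH = q·Σ(L_j/K_j) — the zones act as resistances in series.
Σ(L/K) = 564/6.71 + 80.4/11.2 = 84.05 + 7.179 = 91.23 d
K_eq = L_total / Σ(L/K) = 644.4 / 91.23 = 7.063 m/d
q = K_eq · i = 7.063 × 0.0032 = 0.02260 m/d (same in every zone)
Zone A: v = q/n = 0.02260/0.37 = 0.06109 m/d → t_A = 564/0.06109 = 9233 d
Zone B: v = q/n = 0.02260/0.31 = 0.07291 m/d → t_B = 80.4/0.07291 = 1103 d
Total t = 9233 + 1103 = 10340 d
   = 10340 / 365 = 28.3 yr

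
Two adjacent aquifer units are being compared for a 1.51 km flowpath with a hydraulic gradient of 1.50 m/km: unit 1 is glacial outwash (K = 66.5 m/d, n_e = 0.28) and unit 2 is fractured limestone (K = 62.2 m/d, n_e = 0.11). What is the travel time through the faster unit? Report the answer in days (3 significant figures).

1780 days

Unit 1 (glacial outwash): v = 66.5×0.0015/0.28 = 0.3563 m/d, t = 1510/0.3563 = 4239 d
Unit 2 (fractured limestone): v = 62.2×0.0015/0.11 = 0.8482 m/d, t = 1510/0.8482 = 1780 d
Faster unit: t = 1780 d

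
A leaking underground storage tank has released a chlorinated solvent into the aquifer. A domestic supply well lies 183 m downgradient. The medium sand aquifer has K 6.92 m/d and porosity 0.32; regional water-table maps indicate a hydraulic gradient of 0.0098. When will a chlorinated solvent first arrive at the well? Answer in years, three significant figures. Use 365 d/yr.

q = Ki = 6.92 × 0.0098 = 0.06782 m/d
v = Ki/n = 6.92·0.0098/0.32 = 0.2119 m/d
t = L / v = 183 / 0.2119 = 863.5 d
   = 863.5 / 365 = 2.37 yr

2.37 years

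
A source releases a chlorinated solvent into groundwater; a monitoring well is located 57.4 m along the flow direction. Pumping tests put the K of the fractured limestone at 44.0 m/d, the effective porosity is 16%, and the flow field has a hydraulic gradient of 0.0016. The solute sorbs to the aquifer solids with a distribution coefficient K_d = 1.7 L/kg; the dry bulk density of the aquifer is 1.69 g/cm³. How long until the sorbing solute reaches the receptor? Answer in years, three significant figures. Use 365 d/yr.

6.78 years

Specific discharge q = 44.0 × 0.0016 = 0.07040 m/d
Average linear velocity = 0.07040 / 0.16 = 0.4400 m/d
Retardation R = 1 + ρ_b·K_d/n = 1 + 1.69×1.7/0.16 = 18.96
Contaminant velocity v_c = v/R = 0.4400/18.96 = 0.02321 m/d
t = L/v_c = 57.4/0.02321 = 2473 d
   = 2473/365 = 6.78 yr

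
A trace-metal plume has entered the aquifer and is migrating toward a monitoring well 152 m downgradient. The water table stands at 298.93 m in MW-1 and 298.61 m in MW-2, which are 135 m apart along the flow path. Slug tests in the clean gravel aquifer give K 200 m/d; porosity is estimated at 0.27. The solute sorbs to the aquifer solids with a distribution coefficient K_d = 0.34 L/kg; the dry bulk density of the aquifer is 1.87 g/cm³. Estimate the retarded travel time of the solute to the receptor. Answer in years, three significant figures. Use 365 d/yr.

0.796 years

Hydraulic gradient i = (298.93 − 298.61) / 135 = 0.32 / 135 = 0.002370
Specific discharge q = 200 × 0.002370 = 0.4741 m/d
Average linear velocity = 0.4741 / 0.27 = 1.756 m/d
Retardation R = 1 + ρ_b·K_d/n = 1 + 1.87×0.34/0.27 = 3.355
Contaminant velocity v_c = v/R = 1.756/3.355 = 0.5234 m/d
t = L/v_c = 152/0.5234 = 290.4 d
   = 290.4/365 = 0.796 yr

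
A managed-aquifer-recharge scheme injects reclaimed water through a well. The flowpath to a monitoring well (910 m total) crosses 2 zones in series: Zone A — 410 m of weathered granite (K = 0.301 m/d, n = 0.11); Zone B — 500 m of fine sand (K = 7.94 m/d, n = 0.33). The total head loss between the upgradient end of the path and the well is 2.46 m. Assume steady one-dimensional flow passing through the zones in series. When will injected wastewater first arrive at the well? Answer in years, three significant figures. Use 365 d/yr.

Continuity: the same q passes through each zone, so ΔH = q·Σ(L_j/K_j) — the zones act as resistances in series.
Σ(L/K) = 410/0.301 + 500/7.94 = 1362 + 62.97 = 1425 d
q = ΔH / Σ(L/K) = 2.46 / 1425 = 0.001726 m/d (same in every zone)
Zone A: v = q/n = 0.001726/0.11 = 0.01569 m/d → t_A = 410/0.01569 = 26130 d
Zone B: v = q/n = 0.001726/0.33 = 0.005231 m/d → t_B = 500/0.005231 = 95590 d
Total t = 26130 + 95590 = 121700 d
   = 121700 / 365 = 333 yr

333 years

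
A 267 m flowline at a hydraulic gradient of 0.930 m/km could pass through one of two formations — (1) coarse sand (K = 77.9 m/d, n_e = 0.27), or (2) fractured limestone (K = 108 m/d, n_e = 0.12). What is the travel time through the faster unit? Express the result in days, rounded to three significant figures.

319 days

Unit 1 (coarse sand): v = 77.9×9.3e-4/0.27 = 0.2683 m/d, t = 267/0.2683 = 995.1 d
Unit 2 (fractured limestone): v = 108×9.3e-4/0.12 = 0.8370 m/d, t = 267/0.8370 = 319.0 d
Faster unit: t = 319 d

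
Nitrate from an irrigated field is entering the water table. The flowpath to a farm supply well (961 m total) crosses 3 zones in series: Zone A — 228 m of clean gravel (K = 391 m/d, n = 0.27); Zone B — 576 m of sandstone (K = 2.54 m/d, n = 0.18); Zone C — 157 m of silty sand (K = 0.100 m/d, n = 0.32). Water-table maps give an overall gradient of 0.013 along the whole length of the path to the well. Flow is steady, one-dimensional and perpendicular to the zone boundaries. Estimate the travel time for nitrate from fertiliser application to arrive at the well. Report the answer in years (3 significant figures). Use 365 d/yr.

Steady 1-D flow in series ⇒ the Darcy flux q is identical in every zone and the zone head losses add (resistances L/K in series).
Σ(L/K) = 228/391 + 576/2.54 + 157/0.100 = 0.5831 + 226.8 + 1570 = 1797 d
K_eq = L_total / Σ(L/K) = 961 / 1797 = 0.5347 m/d
q = K_eq · i = 0.5347 × 0.013 = 0.006951 m/d (same in every zone)
Zone A: v = q/n = 0.006951/0.27 = 0.02574 m/d → t_A = 228/0.02574 = 8857 d
Zone B: v = q/n = 0.006951/0.18 = 0.03862 m/d → t_B = 576/0.03862 = 14920 d
Zone C: v = q/n = 0.006951/0.32 = 0.02172 m/d → t_C = 157/0.02172 = 7228 d
Total t = 8857 + 14920 + 7228 = 31000 d
   = 31000 / 365 = 84.9 yr

84.9 years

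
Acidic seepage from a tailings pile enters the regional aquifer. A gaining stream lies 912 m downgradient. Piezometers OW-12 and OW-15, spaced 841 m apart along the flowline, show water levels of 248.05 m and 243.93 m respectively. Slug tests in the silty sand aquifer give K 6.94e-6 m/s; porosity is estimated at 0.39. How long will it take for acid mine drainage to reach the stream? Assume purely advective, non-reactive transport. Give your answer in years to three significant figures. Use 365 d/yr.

332 years

Hydraulic gradient i = (248.05 − 243.93) / 841 = 4.12 / 841 = 0.004899
K = 6.94e-6 m/s × 86400 s/d = 0.5996 m/d
Specific discharge q = 0.5996 × 0.004899 = 0.002937 m/d
Average linear velocity = 0.002937 / 0.39 = 0.007532 m/d
t = L / v = 912 / 0.007532 = 121100 d
   = 121100 / 365 = 332 yr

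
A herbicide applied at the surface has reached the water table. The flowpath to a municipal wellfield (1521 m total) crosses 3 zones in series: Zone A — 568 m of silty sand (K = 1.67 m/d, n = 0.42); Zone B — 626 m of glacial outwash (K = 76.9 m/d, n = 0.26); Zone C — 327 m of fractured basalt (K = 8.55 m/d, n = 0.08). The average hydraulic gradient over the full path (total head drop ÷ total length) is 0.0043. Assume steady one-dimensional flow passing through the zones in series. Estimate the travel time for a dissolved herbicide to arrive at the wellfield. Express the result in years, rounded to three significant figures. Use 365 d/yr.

69.2 years

Steady 1-D flow in series ⇒ the Darcy flux q is identical in every zone and the zone head losses add (resistances L/K in series).
Σ(L/K) = 568/1.67 + 626/76.9 + 327/8.55 = 340.1 + 8.140 + 38.25 = 386.5 d
K_eq = L_total / Σ(L/K) = 1521 / 386.5 = 3.935 m/d
q = K_eq · i = 3.935 × 0.0043 = 0.01692 m/d (same in every zone)
Zone A: v = q/n = 0.01692/0.42 = 0.04029 m/d → t_A = 568/0.04029 = 14100 d
Zone B: v = q/n = 0.01692/0.26 = 0.06508 m/d → t_B = 626/0.06508 = 9618 d
Zone C: v = q/n = 0.01692/0.08 = 0.2115 m/d → t_C = 327/0.2115 = 1546 d
Total t = 14100 + 9618 + 1546 = 25260 d
   = 25260 / 365 = 69.2 yr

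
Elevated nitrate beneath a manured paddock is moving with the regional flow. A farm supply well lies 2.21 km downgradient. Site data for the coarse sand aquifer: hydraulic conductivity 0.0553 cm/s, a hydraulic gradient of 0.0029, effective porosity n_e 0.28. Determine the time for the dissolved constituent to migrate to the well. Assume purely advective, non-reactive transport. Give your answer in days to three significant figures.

K = 0.0553 cm/s × 864 = 47.78 m/d
q = Ki = 47.78 × 0.0029 = 0.1386 m/d
v = Ki/n = 47.78·0.0029/0.28 = 0.4949 m/d
L = 2.21 km = 2210 m
t = L / v = 2210 / 0.4949 = 4466 d

4470 days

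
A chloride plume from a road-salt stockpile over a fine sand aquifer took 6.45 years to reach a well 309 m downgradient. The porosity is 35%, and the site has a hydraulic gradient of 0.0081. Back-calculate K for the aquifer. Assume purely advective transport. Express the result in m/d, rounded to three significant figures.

t = 6.45 years = 2354 d
v = L / t = 309 / 2354 = 0.1313 m/d
K = v · n / i = 0.1313 × 0.35 / 0.0081 = 5.67 m/d

5.67 m/d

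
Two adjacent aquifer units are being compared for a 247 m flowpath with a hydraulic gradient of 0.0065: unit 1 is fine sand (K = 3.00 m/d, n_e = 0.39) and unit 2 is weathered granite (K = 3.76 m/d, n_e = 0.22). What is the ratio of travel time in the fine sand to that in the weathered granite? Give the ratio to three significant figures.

2.22

Unit 1 (fine sand): v = 3.00×0.0065/0.39 = 0.05000 m/d, t = 247/0.05000 = 4940 d
Unit 2 (weathered granite): v = 3.76×0.0065/0.22 = 0.1111 m/d, t = 247/0.1111 = 2223 d
t(fine sand) / t(weathered granite) = 4940/2223 = 2.22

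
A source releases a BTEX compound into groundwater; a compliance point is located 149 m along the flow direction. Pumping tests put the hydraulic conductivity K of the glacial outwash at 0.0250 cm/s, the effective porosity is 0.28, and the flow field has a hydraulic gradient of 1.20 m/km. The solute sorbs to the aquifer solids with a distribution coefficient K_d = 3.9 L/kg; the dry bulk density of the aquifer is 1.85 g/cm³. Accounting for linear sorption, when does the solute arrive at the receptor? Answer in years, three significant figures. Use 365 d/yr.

118 years

K = 0.0250 cm/s × 864 = 21.60 m/d
Darcy flux q = K·i = 21.60 × 0.0012 = 0.02592 m/d
Seepage velocity v = q / n = 0.02592 / 0.28 = 0.09257 m/d
Retardation R = 1 + ρ_b·K_d/n = 1 + 1.85×3.9/0.28 = 26.77
Contaminant velocity v_c = v/R = 0.09257/26.77 = 0.003458 m/d
t = L/v_c = 149/0.003458 = 43080 d
   = 43080/365 = 118 yr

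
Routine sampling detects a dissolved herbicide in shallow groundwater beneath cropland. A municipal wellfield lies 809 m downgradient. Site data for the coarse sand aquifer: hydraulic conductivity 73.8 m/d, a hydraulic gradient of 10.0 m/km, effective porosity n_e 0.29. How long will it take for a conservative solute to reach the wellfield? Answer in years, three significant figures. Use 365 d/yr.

Specific discharge q = 73.8 × 0.010 = 0.7380 m/d
Average linear velocity = 0.7380 / 0.29 = 2.545 m/d
t = L / v = 809 / 2.545 = 317.9 d
   = 317.9 / 365 = 0.871 yr

0.871 years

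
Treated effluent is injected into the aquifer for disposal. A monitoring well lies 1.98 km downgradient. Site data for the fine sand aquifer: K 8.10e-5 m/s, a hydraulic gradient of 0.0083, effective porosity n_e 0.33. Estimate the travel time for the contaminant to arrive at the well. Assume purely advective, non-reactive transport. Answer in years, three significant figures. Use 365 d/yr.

30.8 years

K = 8.10e-5 m/s × 86400 s/d = 6.998 m/d
Specific discharge q = 6.998 × 0.0083 = 0.05809 m/d
v_s = q/n_e = 0.05809/0.33 = 0.1760 m/d
L = 1.98 km = 1980 m
t = L / v = 1980 / 0.1760 = 11250 d
   = 11250 / 365 = 30.8 yr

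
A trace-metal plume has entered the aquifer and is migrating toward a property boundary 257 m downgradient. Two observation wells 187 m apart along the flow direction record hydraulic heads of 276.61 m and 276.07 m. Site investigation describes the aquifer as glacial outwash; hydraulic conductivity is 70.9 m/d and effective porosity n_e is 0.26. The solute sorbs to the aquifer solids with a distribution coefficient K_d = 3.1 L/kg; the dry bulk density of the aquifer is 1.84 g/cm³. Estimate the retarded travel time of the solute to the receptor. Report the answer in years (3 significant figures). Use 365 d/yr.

Hydraulic gradient i = (276.61 − 276.07) / 187 = 0.54 / 187 = 0.002888
q = Ki = 70.9 × 0.002888 = 0.2047 m/d
Average linear velocity = 0.2047 / 0.26 = 0.7875 m/d
Retardation R = 1 + ρ_b·K_d/n = 1 + 1.84×3.1/0.26 = 22.94
Contaminant velocity v_c = v/R = 0.7875/22.94 = 0.03433 m/d
t = L/v_c = 257/0.03433 = 7486 d
   = 7486/365 = 20.5 yr

20.5 years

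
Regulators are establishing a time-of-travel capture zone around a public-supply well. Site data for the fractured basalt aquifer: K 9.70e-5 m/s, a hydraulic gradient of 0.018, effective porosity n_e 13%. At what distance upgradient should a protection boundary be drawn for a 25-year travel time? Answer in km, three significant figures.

10.6 km

K = 9.70e-5 m/s × 86400 s/d = 8.381 m/d
q = Ki = 8.381 × 0.018 = 0.1509 m/d
Seepage velocity v = q / n = 0.1509 / 0.13 = 1.160 m/d
T = 25 yr × 365 = 9125 d
L = v × T = 1.160 × 9125 = 10590 m
   = 10.6 km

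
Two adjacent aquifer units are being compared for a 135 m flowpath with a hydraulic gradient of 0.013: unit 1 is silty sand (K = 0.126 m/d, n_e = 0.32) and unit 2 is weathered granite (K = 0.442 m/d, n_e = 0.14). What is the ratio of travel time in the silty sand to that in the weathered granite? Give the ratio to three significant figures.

Unit 1 (silty sand): v = 0.126×0.013/0.32 = 0.005119 m/d, t = 135/0.005119 = 26370 d
Unit 2 (weathered granite): v = 0.442×0.013/0.14 = 0.04104 m/d, t = 135/0.04104 = 3289 d
t(silty sand) / t(weathered granite) = 26370/3289 = 8.02

8.02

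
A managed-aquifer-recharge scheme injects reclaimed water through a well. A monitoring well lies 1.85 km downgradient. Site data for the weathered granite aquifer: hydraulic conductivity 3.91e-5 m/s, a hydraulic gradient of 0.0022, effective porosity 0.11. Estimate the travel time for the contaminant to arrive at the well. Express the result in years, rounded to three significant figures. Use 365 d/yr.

K = 3.91e-5 m/s × 86400 s/d = 3.378 m/d
q = Ki = 3.378 × 0.0022 = 0.007432 m/d
Seepage velocity v = q / n = 0.007432 / 0.11 = 0.06756 m/d
L = 1.85 km = 1850 m
t = L / v = 1850 / 0.06756 = 27380 d
   = 27380 / 365 = 75.0 yr

75.0 years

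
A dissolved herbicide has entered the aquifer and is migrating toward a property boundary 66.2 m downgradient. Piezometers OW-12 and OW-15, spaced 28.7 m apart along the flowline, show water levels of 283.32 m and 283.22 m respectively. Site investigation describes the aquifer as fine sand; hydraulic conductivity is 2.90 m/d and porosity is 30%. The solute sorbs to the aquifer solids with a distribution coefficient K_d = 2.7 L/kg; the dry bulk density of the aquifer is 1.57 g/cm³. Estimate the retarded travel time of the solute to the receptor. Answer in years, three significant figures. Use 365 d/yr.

81.5 years

Hydraulic gradient i = (283.32 − 283.22) / 28.7 = 0.10 / 28.7 = 0.003484
q = Ki = 2.90 × 0.003484 = 0.01010 m/d
Average linear velocity = 0.01010 / 0.30 = 0.03368 m/d
Retardation R = 1 + ρ_b·K_d/n = 1 + 1.57×2.7/0.30 = 15.13
Contaminant velocity v_c = v/R = 0.03368/15.13 = 0.002226 m/d
t = L/v_c = 66.2/0.002226 = 29740 d
   = 29740/365 = 81.5 yr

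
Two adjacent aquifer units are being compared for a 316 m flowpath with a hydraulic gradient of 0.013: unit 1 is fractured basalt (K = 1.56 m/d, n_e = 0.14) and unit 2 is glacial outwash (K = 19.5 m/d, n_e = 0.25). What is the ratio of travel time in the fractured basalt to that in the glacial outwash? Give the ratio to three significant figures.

7.00

Unit 1 (fractured basalt): v = 1.56×0.013/0.14 = 0.1449 m/d, t = 316/0.1449 = 2181 d
Unit 2 (glacial outwash): v = 19.5×0.013/0.25 = 1.014 m/d, t = 316/1.014 = 311.6 d
t(fractured basalt) / t(glacial outwash) = 2181/311.6 = 7.00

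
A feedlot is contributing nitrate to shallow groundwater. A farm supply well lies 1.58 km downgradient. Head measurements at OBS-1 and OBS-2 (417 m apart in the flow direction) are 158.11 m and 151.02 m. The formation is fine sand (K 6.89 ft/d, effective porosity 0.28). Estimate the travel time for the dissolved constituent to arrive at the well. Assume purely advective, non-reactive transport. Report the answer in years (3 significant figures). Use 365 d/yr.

Hydraulic gradient i = (158.11 − 151.02) / 417 = 7.09 / 417 = 0.01700
K = 6.89 ft/d × 0.3048 = 2.100 m/d
Specific discharge q = 2.100 × 0.01700 = 0.03571 m/d
v_s = q/n_e = 0.03571/0.28 = 0.1275 m/d
L = 1.58 km = 1580 m
t = L / v = 1580 / 0.1275 = 12390 d
   = 12390 / 365 = 33.9 yr

33.9 years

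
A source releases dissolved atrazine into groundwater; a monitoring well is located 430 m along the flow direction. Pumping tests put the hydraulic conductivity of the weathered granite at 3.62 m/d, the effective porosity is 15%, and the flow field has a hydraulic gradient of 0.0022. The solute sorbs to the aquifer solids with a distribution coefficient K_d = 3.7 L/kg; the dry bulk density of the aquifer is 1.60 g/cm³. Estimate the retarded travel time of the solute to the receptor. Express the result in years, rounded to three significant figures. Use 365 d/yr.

Specific discharge q = 3.62 × 0.0022 = 0.007964 m/d
Seepage velocity v = q / n = 0.007964 / 0.15 = 0.05309 m/d
Retardation R = 1 + ρ_b·K_d/n = 1 + 1.60×3.7/0.15 = 40.47
Contaminant velocity v_c = v/R = 0.05309/40.47 = 0.001312 m/d
t = L/v_c = 430/0.001312 = 327700 d
   = 327700/365 = 898 yr

898 years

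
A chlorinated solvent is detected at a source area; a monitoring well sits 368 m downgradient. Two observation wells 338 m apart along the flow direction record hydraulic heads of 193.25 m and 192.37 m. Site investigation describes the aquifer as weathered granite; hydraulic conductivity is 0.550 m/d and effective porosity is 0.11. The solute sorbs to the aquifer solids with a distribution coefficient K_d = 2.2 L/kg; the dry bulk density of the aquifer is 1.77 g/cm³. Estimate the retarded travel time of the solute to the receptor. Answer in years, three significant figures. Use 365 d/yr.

2820 years

Hydraulic gradient i = (193.25 − 192.37) / 338 = 0.88 / 338 = 0.002604
q = Ki = 0.550 × 0.002604 = 0.001432 m/d
Seepage velocity v = q / n = 0.001432 / 0.11 = 0.01302 m/d
Retardation R = 1 + ρ_b·K_d/n = 1 + 1.77×2.2/0.11 = 36.40
Contaminant velocity v_c = v/R = 0.01302/36.40 = 3.576e-4 m/d
t = L/v_c = 368/3.576e-4 = 1.029e6 d
   = 1.029e6/365 = 2820 yr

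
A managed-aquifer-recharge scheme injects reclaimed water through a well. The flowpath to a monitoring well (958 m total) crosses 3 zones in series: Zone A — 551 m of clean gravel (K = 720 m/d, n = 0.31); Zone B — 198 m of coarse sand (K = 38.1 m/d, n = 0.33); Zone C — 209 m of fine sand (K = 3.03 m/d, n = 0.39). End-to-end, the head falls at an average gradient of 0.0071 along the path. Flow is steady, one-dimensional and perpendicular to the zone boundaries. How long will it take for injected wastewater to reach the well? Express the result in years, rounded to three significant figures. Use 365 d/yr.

For zones in series the flux q is common to all zones; the equivalent conductivity is the harmonic (thickness-weighted) mean, K_eq = L_total / Σ(L_j/K_j).
Σ(L/K) = 551/720 + 198/38.1 + 209/3.03 = 0.7653 + 5.197 + 68.98 = 74.94 d
K_eq = L_total / Σ(L/K) = 958 / 74.94 = 12.78 m/d
q = K_eq · i = 12.78 × 0.0071 = 0.09076 m/d (same in every zone)
Zone A: v = q/n = 0.09076/0.31 = 0.2928 m/d → t_A = 551/0.2928 = 1882 d
Zone B: v = q/n = 0.09076/0.33 = 0.2750 m/d → t_B = 198/0.2750 = 719.9 d
Zone C: v = q/n = 0.09076/0.39 = 0.2327 m/d → t_C = 209/0.2327 = 898.0 d
Total t = 1882 + 719.9 + 898.0 = 3500 d
   = 3500 / 365 = 9.59 yr

9.59 years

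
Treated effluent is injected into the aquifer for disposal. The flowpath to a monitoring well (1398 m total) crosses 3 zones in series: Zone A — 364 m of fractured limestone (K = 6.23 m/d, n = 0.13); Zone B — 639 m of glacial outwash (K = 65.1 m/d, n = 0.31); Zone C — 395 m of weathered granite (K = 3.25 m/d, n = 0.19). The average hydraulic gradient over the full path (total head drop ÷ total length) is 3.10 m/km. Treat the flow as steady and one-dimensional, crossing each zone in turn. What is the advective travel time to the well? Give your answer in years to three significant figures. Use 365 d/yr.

38.4 years

Steady 1-D flow in series ⇒ the Darcy flux q is identical in every zone and the zone head losses add (resistances L/K in series).
Σ(L/K) = 364/6.23 + 639/65.1 + 395/3.25 = 58.43 + 9.816 + 121.5 = 189.8 d
K_eq = L_total / Σ(L/K) = 1398 / 189.8 = 7.366 m/d
q = K_eq · i = 7.366 × 0.0031 = 0.02284 m/d (same in every zone)
Zone A: v = q/n = 0.02284/0.13 = 0.1757 m/d → t_A = 364/0.1757 = 2072 d
Zone B: v = q/n = 0.02284/0.31 = 0.07366 m/d → t_B = 639/0.07366 = 8675 d
Zone C: v = q/n = 0.02284/0.19 = 0.1202 m/d → t_C = 395/0.1202 = 3287 d
Total t = 2072 + 8675 + 3287 = 14030 d
   = 14030 / 365 = 38.4 yr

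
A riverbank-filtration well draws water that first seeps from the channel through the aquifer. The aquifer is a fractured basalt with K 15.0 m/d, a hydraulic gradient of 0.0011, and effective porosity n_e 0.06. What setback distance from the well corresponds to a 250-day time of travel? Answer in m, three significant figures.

Darcy flux q = K·i = 15.0 × 0.0011 = 0.01650 m/d
v_s = q/n_e = 0.01650/0.06 = 0.2750 m/d
L = v × T = 0.2750 × 250 = 68.75 m

68.8 m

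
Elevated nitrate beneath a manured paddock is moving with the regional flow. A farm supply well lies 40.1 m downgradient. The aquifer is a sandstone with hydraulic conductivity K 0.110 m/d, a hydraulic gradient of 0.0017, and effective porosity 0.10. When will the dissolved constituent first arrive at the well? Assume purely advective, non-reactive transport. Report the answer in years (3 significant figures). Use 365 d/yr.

58.8 years

q = Ki = 0.110 × 0.0017 = 1.870e-4 m/d
v_s = q/n_e = 1.870e-4/0.10 = 0.001870 m/d
t = L / v = 40.1 / 0.001870 = 21440 d
   = 21440 / 365 = 58.8 yr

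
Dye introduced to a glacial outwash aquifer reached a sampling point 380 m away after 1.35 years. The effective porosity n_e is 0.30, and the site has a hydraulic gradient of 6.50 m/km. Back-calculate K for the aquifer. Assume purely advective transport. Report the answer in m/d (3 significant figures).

t = 1.35 years = 492.8 d
v = L / t = 380 / 492.8 = 0.7712 m/d
K = v · n / i = 0.7712 × 0.30 / 0.0065 = 35.6 m/d

35.6 m/d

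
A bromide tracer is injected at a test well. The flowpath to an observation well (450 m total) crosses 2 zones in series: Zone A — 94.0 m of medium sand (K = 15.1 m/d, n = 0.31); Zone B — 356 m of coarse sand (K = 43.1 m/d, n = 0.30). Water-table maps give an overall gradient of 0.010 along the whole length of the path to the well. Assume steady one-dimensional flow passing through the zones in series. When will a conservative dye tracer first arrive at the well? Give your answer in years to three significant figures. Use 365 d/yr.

For zones in series the flux q is common to all zones; the equivalent conductivity is the harmonic (thickness-weighted) mean, K_eq = L_total / Σ(L_j/K_j).
Σ(L/K) = 94.0/15.1 + 356/43.1 = 6.225 + 8.260 = 14.49 d
K_eq = L_total / Σ(L/K) = 450 / 14.49 = 31.07 m/d
q = K_eq · i = 31.07 × 0.010 = 0.3107 m/d (same in every zone)
Zone A: v = q/n = 0.3107/0.31 = 1.002 m/d → t_A = 94.0/1.002 = 93.80 d
Zone B: v = q/n = 0.3107/0.30 = 1.036 m/d → t_B = 356/1.036 = 343.8 d
Total t = 93.80 + 343.8 = 437.6 d
   = 437.6 / 365 = 1.20 yr

1.20 years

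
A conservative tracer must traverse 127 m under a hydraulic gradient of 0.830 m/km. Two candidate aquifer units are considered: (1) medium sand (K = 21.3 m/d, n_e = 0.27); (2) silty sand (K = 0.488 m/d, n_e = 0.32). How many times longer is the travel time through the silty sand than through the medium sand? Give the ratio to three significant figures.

51.7

Unit 1 (medium sand): v = 21.3×8.3e-4/0.27 = 0.06548 m/d, t = 127/0.06548 = 1940 d
Unit 2 (silty sand): v = 0.488×8.3e-4/0.32 = 0.001266 m/d, t = 127/0.001266 = 100300 d
t(silty sand) / t(medium sand) = 100300/1940 = 51.7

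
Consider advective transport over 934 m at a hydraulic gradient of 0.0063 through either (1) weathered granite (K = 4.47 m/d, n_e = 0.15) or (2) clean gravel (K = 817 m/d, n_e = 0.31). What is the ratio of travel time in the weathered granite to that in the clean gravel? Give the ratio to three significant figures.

Unit 1 (weathered granite): v = 4.47×0.0063/0.15 = 0.1877 m/d, t = 934/0.1877 = 4975 d
Unit 2 (clean gravel): v = 817×0.0063/0.31 = 16.60 m/d, t = 934/16.60 = 56.25 d
t(weathered granite) / t(clean gravel) = 4975/56.25 = 88.4

88.4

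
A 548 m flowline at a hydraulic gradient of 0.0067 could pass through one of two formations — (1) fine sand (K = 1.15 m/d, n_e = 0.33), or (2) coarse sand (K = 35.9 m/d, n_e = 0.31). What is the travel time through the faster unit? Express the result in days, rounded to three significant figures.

706 days

Unit 1 (fine sand): v = 1.15×0.0067/0.33 = 0.02335 m/d, t = 548/0.02335 = 23470 d
Unit 2 (coarse sand): v = 35.9×0.0067/0.31 = 0.7759 m/d, t = 548/0.7759 = 706.3 d
Faster unit: t = 706 d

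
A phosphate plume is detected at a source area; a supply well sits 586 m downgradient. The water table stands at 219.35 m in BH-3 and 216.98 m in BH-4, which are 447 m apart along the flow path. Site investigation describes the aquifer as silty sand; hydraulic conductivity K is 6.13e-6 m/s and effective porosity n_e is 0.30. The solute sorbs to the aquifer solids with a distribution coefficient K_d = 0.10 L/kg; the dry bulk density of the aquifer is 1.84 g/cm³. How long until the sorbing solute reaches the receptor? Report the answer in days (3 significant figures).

101000 days

Hydraulic gradient i = (219.35 − 216.98) / 447 = 2.37 / 447 = 0.005302
K = 6.13e-6 m/s × 86400 s/d = 0.5296 m/d
q = Ki = 0.5296 × 0.005302 = 0.002808 m/d
v_s = q/n_e = 0.002808/0.30 = 0.009360 m/d
Retardation R = 1 + ρ_b·K_d/n = 1 + 1.84×0.10/0.30 = 1.613
Contaminant velocity v_c = v/R = 0.009360/1.613 = 0.005802 m/d
t = L/v_c = 586/0.005802 = 101000 d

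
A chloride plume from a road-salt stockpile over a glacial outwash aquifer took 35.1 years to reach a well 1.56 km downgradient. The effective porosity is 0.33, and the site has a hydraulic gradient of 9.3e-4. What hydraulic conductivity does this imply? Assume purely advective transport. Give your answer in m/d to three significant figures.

43.2 m/d

t = 35.1 years = 12810 d
L = 1.56 km = 1560 m
v = L / t = 1560 / 12810 = 0.1218 m/d
K = v · n / i = 0.1218 × 0.33 / 9.3e-4 = 43.2 m/d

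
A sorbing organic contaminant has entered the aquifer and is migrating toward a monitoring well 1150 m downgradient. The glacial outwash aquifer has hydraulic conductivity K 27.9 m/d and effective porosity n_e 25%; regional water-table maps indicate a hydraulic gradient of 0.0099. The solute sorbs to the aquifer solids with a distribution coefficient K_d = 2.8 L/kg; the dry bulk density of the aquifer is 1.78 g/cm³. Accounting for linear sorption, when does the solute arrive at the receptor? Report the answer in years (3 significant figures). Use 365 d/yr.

59.7 years

Specific discharge q = 27.9 × 0.0099 = 0.2762 m/d
Average linear velocity = 0.2762 / 0.25 = 1.105 m/d
Retardation R = 1 + ρ_b·K_d/n = 1 + 1.78×2.8/0.25 = 20.94
Contaminant velocity v_c = v/R = 1.105/20.94 = 0.05277 m/d
t = L/v_c = 1150/0.05277 = 21790 d
   = 21790/365 = 59.7 yr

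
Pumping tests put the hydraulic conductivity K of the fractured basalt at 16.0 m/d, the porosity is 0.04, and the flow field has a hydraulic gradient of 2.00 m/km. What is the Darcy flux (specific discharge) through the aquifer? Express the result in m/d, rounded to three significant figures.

0.0320 m/d

q = Ki = 16.0 × 0.0020 = 0.03200 m/d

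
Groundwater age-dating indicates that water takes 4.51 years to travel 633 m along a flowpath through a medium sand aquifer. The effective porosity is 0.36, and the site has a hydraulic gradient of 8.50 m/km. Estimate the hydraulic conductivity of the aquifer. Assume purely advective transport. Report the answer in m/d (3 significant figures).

t = 4.51 years = 1646 d
v = L / t = 633 / 1646 = 0.3845 m/d
K = v · n / i = 0.3845 × 0.36 / 0.0085 = 16.3 m/d

16.3 m/d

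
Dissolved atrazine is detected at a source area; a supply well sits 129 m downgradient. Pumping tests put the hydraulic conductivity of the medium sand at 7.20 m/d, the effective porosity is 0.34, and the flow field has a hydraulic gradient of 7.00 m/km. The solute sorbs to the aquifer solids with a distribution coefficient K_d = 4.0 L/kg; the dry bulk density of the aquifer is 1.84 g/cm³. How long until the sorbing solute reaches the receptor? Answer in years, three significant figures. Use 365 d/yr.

Specific discharge q = 7.20 × 0.0070 = 0.05040 m/d
Seepage velocity v = q / n = 0.05040 / 0.34 = 0.1482 m/d
Retardation R = 1 + ρ_b·K_d/n = 1 + 1.84×4.0/0.34 = 22.65
Contaminant velocity v_c = v/R = 0.1482/22.65 = 0.006545 m/d
t = L/v_c = 129/0.006545 = 19710 d
   = 19710/365 = 54.0 yr

54.0 years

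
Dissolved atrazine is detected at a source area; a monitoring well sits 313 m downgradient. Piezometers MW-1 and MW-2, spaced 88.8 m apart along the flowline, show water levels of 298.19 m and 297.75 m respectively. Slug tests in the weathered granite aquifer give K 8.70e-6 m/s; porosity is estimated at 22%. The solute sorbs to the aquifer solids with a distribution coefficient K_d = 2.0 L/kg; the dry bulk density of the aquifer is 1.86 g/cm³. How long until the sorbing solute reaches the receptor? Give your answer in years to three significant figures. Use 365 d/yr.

Hydraulic gradient i = (298.19 − 297.75) / 88.8 = 0.44 / 88.8 = 0.004955
K = 8.70e-6 m/s × 86400 s/d = 0.7517 m/d
Darcy flux q = K·i = 0.7517 × 0.004955 = 0.003725 m/d
v_s = q/n_e = 0.003725/0.22 = 0.01693 m/d
Retardation R = 1 + ρ_b·K_d/n = 1 + 1.86×2.0/0.22 = 17.91
Contaminant velocity v_c = v/R = 0.01693/17.91 = 9.453e-4 m/d
t = L/v_c = 313/9.453e-4 = 331100 d
   = 331100/365 = 907 yr

907 years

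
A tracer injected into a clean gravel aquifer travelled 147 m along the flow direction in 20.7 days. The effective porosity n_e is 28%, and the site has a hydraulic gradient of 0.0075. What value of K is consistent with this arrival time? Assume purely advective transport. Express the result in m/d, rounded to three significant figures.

v = L / t = 147 / 20.7 = 7.101 m/d
K = v · n / i = 7.101 × 0.28 / 0.0075 = 265 m/d

265 m/d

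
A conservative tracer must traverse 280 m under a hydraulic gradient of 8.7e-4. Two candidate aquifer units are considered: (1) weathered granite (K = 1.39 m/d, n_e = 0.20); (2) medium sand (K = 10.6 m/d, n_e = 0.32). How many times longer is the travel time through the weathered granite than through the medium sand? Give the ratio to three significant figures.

Unit 1 (weathered granite): v = 1.39×8.7e-4/0.20 = 0.006047 m/d, t = 280/0.006047 = 46310 d
Unit 2 (medium sand): v = 10.6×8.7e-4/0.32 = 0.02882 m/d, t = 280/0.02882 = 9716 d
t(weathered granite) / t(medium sand) = 46310/9716 = 4.77

4.77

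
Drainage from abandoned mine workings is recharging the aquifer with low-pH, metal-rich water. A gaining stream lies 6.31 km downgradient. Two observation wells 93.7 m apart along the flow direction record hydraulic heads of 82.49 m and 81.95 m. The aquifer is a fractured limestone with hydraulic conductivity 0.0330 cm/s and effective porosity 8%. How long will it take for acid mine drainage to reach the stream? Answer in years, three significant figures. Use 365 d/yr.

8.42 years

Hydraulic gradient i = (82.49 − 81.95) / 93.7 = 0.54 / 93.7 = 0.005763
K = 0.0330 cm/s × 864 = 28.51 m/d
Specific discharge q = 28.51 × 0.005763 = 0.1643 m/d
Average linear velocity = 0.1643 / 0.08 = 2.054 m/d
L = 6.31 km = 6310 m
t = L / v = 6310 / 2.054 = 3072 d
   = 3072 / 365 = 8.42 yr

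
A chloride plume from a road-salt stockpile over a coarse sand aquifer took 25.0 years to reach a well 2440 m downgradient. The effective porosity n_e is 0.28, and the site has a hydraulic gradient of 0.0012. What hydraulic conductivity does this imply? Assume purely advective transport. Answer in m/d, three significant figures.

62.4 m/d

t = 25.0 years = 9125 d
v = L / t = 2440 / 9125 = 0.2674 m/d
K = v · n / i = 0.2674 × 0.28 / 0.0012 = 62.4 m/d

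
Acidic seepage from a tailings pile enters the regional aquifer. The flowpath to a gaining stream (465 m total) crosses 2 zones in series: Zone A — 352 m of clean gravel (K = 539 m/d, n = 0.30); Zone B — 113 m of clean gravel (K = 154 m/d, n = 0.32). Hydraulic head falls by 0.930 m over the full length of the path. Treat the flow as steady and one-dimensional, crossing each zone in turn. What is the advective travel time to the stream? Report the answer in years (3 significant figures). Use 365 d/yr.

Continuity: the same q passes through each zone, so ΔH = q·Σ(L_j/K_j) — the zones act as resistances in series.
Σ(L/K) = 352/539 + 113/154 = 0.6531 + 0.7338 = 1.387 d
q = ΔH / Σ(L/K) = 0.930 / 1.387 = 0.6706 m/d (same in every zone)
Zone A: v = q/n = 0.6706/0.30 = 2.235 m/d → t_A = 352/2.235 = 157.5 d
Zone B: v = q/n = 0.6706/0.32 = 2.096 m/d → t_B = 113/2.096 = 53.92 d
Total t = 157.5 + 53.92 = 211.4 d
   = 211.4 / 365 = 0.579 yr

0.579 years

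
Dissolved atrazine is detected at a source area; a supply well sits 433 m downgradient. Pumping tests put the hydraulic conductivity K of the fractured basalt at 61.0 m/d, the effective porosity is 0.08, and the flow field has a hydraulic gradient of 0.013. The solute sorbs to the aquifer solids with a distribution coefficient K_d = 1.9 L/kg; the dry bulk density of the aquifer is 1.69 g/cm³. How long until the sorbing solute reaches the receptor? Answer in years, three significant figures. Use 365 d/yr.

4.92 years

Specific discharge q = 61.0 × 0.013 = 0.7930 m/d
Seepage velocity v = q / n = 0.7930 / 0.08 = 9.913 m/d
Retardation R = 1 + ρ_b·K_d/n = 1 + 1.69×1.9/0.08 = 41.14
Contaminant velocity v_c = v/R = 9.913/41.14 = 0.2410 m/d
t = L/v_c = 433/0.2410 = 1797 d
   = 1797/365 = 4.92 yr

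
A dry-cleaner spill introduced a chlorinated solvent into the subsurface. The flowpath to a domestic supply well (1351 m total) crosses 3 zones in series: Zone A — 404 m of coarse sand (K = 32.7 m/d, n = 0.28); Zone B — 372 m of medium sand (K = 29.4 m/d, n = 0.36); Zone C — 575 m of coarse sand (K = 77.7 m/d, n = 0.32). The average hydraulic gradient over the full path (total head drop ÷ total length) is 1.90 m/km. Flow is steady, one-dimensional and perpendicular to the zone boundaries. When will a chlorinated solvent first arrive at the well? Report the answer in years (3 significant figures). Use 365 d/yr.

14.9 years

Continuity: the same q passes through each zone, so ΔH = q·Σ(L_j/K_j) — the zones act as resistances in series.
Σ(L/K) = 404/32.7 + 372/29.4 + 575/77.7 = 12.35 + 12.65 + 7.400 = 32.41 d
K_eq = L_total / Σ(L/K) = 1351 / 32.41 = 41.69 m/d
q = K_eq · i = 41.69 × 0.0019 = 0.07921 m/d (same in every zone)
Zone A: v = q/n = 0.07921/0.28 = 0.2829 m/d → t_A = 404/0.2829 = 1428 d
Zone B: v = q/n = 0.07921/0.36 = 0.2200 m/d → t_B = 372/0.2200 = 1691 d
Zone C: v = q/n = 0.07921/0.32 = 0.2475 m/d → t_C = 575/0.2475 = 2323 d
Total t = 1428 + 1691 + 2323 = 5442 d
   = 5442 / 365 = 14.9 yr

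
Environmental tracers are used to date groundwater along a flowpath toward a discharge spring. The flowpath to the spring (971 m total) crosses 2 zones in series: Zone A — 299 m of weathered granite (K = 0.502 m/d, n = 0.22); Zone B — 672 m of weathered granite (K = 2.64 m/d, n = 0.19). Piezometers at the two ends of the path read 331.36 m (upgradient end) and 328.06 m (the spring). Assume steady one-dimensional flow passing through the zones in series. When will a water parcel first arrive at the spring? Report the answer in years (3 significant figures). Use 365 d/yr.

137 years

Total head drop ΔH = 331.36 − 328.06 = 3.30 m
Continuity: the same q passes through each zone, so ΔH = q·Σ(L_j/K_j) — the zones act as resistances in series.
Σ(L/K) = 299/0.502 + 672/2.64 = 595.6 + 254.5 = 850.2 d
q = ΔH / Σ(L/K) = 3.30 / 850.2 = 0.003882 m/d (same in every zone)
Zone A: v = q/n = 0.003882/0.22 = 0.01764 m/d → t_A = 299/0.01764 = 16950 d
Zone B: v = q/n = 0.003882/0.19 = 0.02043 m/d → t_B = 672/0.02043 = 32890 d
Total t = 16950 + 32890 = 49840 d
   = 49840 / 365 = 137 yr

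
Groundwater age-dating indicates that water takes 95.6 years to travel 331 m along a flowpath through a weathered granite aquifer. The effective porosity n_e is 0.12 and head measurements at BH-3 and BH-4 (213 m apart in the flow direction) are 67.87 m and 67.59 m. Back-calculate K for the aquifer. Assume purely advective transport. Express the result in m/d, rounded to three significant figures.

0.866 m/d

Hydraulic gradient i = (67.87 − 67.59) / 213 = 0.28 / 213 = 0.001315
t = 95.6 years = 34890 d
v = L / t = 331 / 34890 = 0.009486 m/d
K = v · n / i = 0.009486 × 0.12 / 0.001315 = 0.866 m/d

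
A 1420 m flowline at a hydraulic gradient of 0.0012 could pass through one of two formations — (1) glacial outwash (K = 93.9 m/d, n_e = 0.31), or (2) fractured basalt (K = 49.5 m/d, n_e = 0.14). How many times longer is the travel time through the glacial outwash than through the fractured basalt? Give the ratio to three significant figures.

1.17

Unit 1 (glacial outwash): v = 93.9×0.0012/0.31 = 0.3635 m/d, t = 1420/0.3635 = 3907 d
Unit 2 (fractured basalt): v = 49.5×0.0012/0.14 = 0.4243 m/d, t = 1420/0.4243 = 3347 d
t(glacial outwash) / t(fractured basalt) = 3907/3347 = 1.17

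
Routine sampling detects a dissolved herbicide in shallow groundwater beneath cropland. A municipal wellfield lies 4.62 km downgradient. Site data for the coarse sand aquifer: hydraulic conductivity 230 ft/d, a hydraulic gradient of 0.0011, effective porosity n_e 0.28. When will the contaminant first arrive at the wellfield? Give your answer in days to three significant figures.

K = 230 ft/d × 0.3048 = 70.10 m/d
Specific discharge q = 70.10 × 0.0011 = 0.07711 m/d
Average linear velocity = 0.07711 / 0.28 = 0.2754 m/d
L = 4.62 km = 4620 m
t = L / v = 4620 / 0.2754 = 16780 d

16800 days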